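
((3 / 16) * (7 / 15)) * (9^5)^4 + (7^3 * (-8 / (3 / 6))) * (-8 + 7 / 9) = 765932923920615052063 / 720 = 1063795727667520905.64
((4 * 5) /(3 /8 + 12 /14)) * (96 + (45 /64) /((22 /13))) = 1583785 /1012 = 1565.00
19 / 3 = 6.33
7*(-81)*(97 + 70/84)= -110943/2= -55471.50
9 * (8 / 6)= 12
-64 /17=-3.76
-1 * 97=-97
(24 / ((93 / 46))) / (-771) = -368 / 23901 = -0.02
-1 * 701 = -701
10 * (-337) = -3370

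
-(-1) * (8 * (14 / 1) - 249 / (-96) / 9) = 32339 / 288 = 112.29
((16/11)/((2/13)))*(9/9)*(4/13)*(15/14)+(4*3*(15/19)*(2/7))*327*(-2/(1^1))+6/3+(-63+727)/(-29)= -75859698/42427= -1788.01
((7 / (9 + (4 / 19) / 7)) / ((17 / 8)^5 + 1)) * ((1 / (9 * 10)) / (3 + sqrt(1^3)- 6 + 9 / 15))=-2179072 / 15701423625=-0.00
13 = 13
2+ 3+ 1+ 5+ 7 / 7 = 12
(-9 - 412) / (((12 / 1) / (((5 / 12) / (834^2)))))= -2105 / 100160064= -0.00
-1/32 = -0.03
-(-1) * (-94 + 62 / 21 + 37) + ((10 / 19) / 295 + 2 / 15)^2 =-106935431237 / 1979209575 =-54.03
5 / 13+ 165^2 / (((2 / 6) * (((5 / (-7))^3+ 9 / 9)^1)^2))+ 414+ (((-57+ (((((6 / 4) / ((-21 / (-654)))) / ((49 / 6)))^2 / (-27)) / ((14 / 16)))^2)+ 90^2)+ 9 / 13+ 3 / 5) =441332721535241818266499 / 2095071765414931940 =210652.79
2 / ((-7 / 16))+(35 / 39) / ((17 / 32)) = -13376 / 4641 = -2.88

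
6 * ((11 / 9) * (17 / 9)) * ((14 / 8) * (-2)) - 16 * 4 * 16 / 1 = -28957 / 27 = -1072.48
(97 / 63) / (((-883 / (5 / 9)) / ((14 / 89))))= -970 / 6365547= -0.00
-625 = -625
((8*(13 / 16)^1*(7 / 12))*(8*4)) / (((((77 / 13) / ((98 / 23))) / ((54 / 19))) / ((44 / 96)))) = 49686 / 437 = 113.70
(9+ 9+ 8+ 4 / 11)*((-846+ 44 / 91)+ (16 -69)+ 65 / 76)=-900192625 / 38038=-23665.61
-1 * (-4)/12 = 1/3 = 0.33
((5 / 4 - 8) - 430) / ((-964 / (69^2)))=8317467 / 3856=2157.02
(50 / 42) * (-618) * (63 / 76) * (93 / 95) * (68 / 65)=-2931174 / 4693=-624.58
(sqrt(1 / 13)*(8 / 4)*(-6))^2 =144 / 13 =11.08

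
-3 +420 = 417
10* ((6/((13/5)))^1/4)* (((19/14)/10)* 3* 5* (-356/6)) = -126825/182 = -696.84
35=35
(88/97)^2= 0.82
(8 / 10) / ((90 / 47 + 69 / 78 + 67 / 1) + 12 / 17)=83096 / 7323395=0.01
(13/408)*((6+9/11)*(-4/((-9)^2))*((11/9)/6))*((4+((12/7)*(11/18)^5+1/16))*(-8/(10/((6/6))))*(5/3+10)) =3015306775/35126124336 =0.09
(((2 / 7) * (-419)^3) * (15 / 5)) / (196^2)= -220680177 / 134456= -1641.28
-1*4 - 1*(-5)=1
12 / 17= 0.71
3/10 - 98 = -977/10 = -97.70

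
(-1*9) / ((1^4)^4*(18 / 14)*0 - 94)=9 / 94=0.10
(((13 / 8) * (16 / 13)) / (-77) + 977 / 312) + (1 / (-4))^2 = 152213 / 48048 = 3.17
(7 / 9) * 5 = 35 / 9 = 3.89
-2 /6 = -1 /3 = -0.33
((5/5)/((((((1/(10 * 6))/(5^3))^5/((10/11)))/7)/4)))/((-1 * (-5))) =120809659090909090909.09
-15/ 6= -5/ 2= -2.50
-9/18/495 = -0.00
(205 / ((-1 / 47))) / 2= -4817.50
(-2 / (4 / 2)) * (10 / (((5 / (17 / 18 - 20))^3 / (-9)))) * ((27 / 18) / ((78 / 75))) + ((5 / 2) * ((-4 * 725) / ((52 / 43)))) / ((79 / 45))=-4703039953 / 443664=-10600.45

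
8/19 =0.42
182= 182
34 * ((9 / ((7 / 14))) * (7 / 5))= 4284 / 5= 856.80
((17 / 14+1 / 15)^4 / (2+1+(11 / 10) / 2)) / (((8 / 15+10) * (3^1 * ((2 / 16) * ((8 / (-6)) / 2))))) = -0.29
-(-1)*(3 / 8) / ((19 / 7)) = 21 / 152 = 0.14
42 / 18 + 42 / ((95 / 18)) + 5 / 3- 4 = 756 / 95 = 7.96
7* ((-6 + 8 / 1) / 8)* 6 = 21 / 2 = 10.50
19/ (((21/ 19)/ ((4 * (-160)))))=-231040/ 21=-11001.90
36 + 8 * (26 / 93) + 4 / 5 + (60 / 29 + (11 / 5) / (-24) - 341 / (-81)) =26345177 / 582552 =45.22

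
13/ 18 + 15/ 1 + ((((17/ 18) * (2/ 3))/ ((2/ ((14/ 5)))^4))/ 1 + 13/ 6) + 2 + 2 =410192/ 16875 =24.31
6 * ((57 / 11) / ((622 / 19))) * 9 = 29241 / 3421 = 8.55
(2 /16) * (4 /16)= 1 /32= 0.03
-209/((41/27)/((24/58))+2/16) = -135432/2459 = -55.08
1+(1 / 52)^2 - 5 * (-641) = 8669025 / 2704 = 3206.00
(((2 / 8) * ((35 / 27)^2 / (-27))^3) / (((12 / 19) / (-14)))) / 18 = 0.00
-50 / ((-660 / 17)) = 85 / 66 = 1.29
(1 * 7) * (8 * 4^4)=14336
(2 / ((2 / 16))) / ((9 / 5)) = 80 / 9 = 8.89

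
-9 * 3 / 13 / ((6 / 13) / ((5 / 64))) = -45 / 128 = -0.35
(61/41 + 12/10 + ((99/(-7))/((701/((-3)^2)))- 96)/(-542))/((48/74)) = 57800982233/13085202480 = 4.42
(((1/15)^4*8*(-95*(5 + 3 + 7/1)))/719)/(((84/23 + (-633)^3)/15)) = 3496/188747133172785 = 0.00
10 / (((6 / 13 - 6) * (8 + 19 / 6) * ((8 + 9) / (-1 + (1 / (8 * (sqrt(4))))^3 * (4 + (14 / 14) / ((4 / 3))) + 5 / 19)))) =0.01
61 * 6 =366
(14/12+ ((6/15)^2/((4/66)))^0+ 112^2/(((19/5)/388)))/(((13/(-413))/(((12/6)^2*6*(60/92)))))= -3618187445460/5681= -636892702.95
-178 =-178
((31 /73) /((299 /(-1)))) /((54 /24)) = -124 /196443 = -0.00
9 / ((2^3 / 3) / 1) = 27 / 8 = 3.38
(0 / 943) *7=0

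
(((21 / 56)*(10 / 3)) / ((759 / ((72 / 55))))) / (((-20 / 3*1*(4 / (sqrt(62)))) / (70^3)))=-77175*sqrt(62) / 2783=-218.35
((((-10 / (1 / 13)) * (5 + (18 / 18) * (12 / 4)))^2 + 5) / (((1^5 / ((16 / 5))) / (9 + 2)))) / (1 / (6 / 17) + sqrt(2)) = 554770656 / 31 - 195801408 * sqrt(2) / 31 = 8963408.04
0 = 0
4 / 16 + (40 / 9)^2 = 6481 / 324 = 20.00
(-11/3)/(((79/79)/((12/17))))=-44/17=-2.59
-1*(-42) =42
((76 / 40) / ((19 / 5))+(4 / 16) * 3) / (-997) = -5 / 3988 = -0.00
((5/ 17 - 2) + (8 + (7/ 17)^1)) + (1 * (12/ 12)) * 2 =148/ 17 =8.71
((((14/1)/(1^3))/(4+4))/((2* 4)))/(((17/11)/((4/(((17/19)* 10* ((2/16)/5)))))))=1463/578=2.53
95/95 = 1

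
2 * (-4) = -8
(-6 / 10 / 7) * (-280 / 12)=2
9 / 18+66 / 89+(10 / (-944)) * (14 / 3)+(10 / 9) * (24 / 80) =32041 / 21004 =1.53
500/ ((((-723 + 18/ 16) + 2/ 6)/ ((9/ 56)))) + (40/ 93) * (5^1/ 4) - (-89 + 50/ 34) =16856462746/ 191647239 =87.96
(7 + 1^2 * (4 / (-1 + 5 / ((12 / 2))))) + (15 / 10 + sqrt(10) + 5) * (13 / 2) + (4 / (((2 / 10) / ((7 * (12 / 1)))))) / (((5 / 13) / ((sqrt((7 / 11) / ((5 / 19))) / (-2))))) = -2184 * sqrt(7315) / 55 + 13 * sqrt(10) / 2 + 101 / 4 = -3350.43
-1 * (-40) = 40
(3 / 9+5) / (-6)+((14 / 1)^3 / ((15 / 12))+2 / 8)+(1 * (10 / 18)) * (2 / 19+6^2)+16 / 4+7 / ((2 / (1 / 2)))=1898416 / 855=2220.37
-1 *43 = -43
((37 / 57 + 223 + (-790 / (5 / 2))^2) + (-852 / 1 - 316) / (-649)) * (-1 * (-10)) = 37023130360 / 36993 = 1000814.49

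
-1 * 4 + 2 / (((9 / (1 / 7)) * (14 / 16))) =-1748 / 441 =-3.96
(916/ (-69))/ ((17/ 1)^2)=-916/ 19941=-0.05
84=84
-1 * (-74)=74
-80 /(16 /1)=-5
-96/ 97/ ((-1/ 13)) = 12.87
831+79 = 910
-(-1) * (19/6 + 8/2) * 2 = 43/3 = 14.33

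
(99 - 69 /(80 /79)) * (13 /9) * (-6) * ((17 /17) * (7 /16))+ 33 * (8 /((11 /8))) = 47987 /640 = 74.98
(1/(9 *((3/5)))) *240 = 400/9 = 44.44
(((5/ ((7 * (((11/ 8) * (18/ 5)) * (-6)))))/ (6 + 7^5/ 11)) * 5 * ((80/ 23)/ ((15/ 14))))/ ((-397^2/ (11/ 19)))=88000/ 94132539647829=0.00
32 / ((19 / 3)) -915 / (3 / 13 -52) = 290613 / 12787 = 22.73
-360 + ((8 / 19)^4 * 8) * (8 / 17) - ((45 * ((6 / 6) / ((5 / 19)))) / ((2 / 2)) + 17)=-1213808292 / 2215457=-547.88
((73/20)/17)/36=73/12240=0.01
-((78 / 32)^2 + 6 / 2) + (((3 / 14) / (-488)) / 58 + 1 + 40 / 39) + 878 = 107693773679 / 123631872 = 871.08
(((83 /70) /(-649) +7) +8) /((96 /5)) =0.78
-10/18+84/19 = 661/171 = 3.87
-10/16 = -0.62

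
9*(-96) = -864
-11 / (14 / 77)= -121 / 2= -60.50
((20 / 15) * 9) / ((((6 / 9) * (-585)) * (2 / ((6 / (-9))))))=2 / 195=0.01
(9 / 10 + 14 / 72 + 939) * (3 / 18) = 156.68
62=62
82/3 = 27.33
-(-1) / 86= 0.01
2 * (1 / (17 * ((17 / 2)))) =4 / 289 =0.01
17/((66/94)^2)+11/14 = 537721/15246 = 35.27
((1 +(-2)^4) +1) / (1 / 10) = 180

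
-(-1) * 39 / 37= 39 / 37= 1.05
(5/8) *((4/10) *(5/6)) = 5/24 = 0.21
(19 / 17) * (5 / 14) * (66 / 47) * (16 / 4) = 12540 / 5593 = 2.24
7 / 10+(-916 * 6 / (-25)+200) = 21027 / 50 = 420.54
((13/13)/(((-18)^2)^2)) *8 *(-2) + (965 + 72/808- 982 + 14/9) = -10175483/662661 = -15.36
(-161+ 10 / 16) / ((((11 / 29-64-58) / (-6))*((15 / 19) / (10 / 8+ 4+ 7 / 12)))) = -4948531 / 84648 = -58.46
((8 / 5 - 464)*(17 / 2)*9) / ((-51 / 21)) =72828 / 5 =14565.60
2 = 2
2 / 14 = 1 / 7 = 0.14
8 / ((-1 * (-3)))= 8 / 3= 2.67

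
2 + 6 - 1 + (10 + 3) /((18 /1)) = 7.72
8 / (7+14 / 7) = 8 / 9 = 0.89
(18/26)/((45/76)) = 76/65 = 1.17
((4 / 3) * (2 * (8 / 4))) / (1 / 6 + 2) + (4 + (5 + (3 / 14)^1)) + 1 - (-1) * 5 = 3217 / 182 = 17.68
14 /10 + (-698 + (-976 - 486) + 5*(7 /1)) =-10618 /5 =-2123.60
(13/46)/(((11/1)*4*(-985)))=-13/1993640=-0.00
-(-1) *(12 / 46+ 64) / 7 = 1478 / 161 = 9.18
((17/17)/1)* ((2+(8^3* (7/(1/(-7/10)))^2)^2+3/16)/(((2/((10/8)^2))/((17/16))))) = 25690536258723/204800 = 125442071.58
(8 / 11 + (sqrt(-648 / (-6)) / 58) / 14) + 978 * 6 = 3 * sqrt(3) / 406 + 64556 / 11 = 5868.74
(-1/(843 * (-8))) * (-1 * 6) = -1/1124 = -0.00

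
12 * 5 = 60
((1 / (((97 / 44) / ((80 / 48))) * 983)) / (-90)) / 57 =-22 / 146745189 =-0.00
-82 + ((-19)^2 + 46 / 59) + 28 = 18159 / 59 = 307.78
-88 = -88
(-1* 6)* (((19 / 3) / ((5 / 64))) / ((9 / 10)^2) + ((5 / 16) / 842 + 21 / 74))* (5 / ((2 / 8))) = -60785316215 / 5046948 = -12043.98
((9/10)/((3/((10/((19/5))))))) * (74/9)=370/57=6.49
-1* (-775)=775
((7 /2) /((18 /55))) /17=385 /612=0.63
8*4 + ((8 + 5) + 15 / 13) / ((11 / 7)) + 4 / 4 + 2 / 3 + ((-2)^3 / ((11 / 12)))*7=-7901 / 429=-18.42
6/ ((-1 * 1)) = -6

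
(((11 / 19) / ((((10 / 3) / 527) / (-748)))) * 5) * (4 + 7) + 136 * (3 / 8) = -71545605 / 19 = -3765558.16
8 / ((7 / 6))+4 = 76 / 7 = 10.86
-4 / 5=-0.80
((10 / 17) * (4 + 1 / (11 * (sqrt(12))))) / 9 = 5 * sqrt(3) / 5049 + 40 / 153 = 0.26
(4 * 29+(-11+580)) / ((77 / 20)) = 13700 / 77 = 177.92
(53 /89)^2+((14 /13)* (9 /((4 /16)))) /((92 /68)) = 68707019 /2368379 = 29.01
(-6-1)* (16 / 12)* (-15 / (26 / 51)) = 3570 / 13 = 274.62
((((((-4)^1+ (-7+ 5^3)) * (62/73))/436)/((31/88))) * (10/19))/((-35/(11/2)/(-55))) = 159720/55699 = 2.87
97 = 97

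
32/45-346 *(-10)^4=-3459999.29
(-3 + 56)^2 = 2809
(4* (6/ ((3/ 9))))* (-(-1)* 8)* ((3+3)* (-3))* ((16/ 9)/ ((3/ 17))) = -104448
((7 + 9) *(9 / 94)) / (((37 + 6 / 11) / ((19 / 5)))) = 15048 / 97055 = 0.16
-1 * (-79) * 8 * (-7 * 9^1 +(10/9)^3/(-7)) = -203813048/5103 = -39939.85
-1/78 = -0.01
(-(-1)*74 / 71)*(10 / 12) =185 / 213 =0.87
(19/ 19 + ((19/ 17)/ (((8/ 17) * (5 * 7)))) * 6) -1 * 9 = -1063/ 140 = -7.59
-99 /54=-11 /6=-1.83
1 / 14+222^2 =689977 / 14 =49284.07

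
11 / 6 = 1.83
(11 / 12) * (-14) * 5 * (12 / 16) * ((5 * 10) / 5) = -1925 / 4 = -481.25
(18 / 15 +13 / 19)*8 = 1432 / 95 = 15.07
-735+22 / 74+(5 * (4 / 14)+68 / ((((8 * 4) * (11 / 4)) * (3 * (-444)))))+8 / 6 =-4057883 / 5544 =-731.94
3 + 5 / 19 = 62 / 19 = 3.26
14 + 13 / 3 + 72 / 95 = 5441 / 285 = 19.09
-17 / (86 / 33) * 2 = -13.05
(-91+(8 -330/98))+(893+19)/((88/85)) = 794.54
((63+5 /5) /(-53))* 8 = -512 /53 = -9.66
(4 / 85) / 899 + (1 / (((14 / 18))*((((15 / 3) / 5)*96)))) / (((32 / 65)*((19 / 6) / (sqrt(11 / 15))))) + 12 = 39*sqrt(165) / 68096 + 916984 / 76415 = 12.01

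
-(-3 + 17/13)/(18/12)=44/39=1.13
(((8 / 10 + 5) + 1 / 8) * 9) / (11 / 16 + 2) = 4266 / 215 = 19.84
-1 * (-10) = 10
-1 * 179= -179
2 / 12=1 / 6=0.17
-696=-696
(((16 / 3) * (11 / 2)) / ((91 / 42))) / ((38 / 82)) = 7216 / 247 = 29.21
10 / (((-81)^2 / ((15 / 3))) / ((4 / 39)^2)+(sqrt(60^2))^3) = 800 / 27259281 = 0.00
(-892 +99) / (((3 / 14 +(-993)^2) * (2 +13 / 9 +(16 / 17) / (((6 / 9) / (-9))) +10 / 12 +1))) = 1132404 / 10459352699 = 0.00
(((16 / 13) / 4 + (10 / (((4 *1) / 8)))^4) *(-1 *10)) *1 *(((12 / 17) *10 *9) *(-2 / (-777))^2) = -673.46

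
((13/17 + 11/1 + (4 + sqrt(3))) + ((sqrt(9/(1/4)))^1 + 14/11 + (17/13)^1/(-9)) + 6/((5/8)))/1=34.22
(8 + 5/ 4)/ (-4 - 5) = -37/ 36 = -1.03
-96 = -96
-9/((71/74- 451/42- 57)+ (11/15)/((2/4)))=3885/28193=0.14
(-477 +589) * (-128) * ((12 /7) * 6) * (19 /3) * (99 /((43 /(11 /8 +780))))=-72241956864 /43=-1680045508.47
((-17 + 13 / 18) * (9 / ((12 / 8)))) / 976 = -293 / 2928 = -0.10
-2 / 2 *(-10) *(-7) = -70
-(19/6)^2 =-361/36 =-10.03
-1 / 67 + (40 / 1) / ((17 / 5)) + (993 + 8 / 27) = 30908182 / 30753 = 1005.05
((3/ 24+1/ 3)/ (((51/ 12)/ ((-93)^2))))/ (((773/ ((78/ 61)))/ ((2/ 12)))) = 412269/ 1603202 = 0.26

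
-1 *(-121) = 121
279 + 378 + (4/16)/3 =7885/12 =657.08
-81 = -81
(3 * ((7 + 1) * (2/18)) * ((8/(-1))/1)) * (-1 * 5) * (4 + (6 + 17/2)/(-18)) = 340.74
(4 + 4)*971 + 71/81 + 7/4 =2517683/324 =7770.63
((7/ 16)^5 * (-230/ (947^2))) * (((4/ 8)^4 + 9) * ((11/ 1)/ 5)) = -616564795/ 7522979151872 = -0.00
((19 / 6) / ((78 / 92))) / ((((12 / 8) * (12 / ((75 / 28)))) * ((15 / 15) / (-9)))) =-10925 / 2184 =-5.00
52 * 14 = 728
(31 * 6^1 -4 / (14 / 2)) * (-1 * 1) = -1298 / 7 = -185.43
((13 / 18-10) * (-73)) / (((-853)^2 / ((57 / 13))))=231629 / 56753502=0.00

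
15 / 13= 1.15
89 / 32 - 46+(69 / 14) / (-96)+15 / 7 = -18425 / 448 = -41.13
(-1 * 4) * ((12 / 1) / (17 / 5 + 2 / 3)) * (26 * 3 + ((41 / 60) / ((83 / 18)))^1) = -4670136 / 5063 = -922.40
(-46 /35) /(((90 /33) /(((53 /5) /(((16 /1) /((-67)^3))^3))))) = 364812419719918944323 /10752000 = 33929726536450.79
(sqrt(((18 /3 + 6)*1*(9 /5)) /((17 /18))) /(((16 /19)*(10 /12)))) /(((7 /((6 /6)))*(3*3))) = 57*sqrt(510) /11900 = 0.11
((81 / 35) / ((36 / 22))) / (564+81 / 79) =2607 / 1041530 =0.00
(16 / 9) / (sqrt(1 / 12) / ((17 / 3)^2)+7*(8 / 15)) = 1496696320 / 3143044047-693600*sqrt(3) / 1047681349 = 0.48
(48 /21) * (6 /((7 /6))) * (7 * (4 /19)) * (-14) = -4608 /19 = -242.53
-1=-1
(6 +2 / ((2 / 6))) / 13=12 / 13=0.92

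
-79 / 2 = -39.50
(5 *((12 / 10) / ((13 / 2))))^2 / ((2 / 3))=216 / 169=1.28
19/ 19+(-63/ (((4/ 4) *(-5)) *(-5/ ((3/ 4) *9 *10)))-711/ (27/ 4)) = -8233/ 30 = -274.43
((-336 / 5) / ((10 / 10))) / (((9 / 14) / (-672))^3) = 3454189699072 / 45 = 76759771090.49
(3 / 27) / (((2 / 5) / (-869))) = -4345 / 18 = -241.39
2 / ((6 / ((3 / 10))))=1 / 10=0.10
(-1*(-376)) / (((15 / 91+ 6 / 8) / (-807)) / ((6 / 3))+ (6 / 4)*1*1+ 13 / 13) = 73632832 / 489469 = 150.43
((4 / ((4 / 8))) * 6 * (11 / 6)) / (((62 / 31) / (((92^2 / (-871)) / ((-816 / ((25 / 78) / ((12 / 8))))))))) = 0.11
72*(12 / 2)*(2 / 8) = 108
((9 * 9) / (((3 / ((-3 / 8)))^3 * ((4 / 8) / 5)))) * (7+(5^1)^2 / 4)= -21465 / 1024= -20.96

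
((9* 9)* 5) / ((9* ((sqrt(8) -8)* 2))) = -45 / 14 -45* sqrt(2) / 56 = -4.35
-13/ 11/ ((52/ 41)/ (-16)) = 164/ 11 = 14.91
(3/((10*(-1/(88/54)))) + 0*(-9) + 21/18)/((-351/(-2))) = 61/15795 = 0.00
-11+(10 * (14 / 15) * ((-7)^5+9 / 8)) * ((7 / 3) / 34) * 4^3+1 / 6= -210816211 / 306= -688941.87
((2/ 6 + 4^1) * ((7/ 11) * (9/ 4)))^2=74529/ 1936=38.50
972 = 972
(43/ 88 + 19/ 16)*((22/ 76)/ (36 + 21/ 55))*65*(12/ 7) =1054625/ 709688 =1.49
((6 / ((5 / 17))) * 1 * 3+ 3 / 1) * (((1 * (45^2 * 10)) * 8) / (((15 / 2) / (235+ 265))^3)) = 3081600000000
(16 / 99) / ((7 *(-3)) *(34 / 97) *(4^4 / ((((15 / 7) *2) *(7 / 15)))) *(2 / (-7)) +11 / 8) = 12416 / 20786337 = 0.00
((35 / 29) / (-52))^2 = 1225 / 2274064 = 0.00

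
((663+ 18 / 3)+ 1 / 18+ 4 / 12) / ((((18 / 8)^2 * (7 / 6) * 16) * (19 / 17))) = 204833 / 32319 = 6.34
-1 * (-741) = 741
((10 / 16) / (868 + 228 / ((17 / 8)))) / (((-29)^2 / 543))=9231 / 22310048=0.00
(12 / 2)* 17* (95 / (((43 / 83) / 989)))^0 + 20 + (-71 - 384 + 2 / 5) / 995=604677 / 4975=121.54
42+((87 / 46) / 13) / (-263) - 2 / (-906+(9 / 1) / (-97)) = 580587568267 / 13822969134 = 42.00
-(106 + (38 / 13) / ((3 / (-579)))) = 5956 / 13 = 458.15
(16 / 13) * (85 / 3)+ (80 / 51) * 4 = 27280 / 663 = 41.15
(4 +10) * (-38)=-532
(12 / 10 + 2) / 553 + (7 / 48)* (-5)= -96007 / 132720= -0.72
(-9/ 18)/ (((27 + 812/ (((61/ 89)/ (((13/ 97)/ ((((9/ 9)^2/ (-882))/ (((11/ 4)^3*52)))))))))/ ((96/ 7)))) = 189344/ 4181827381935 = 0.00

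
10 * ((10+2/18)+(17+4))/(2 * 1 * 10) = 140/9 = 15.56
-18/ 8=-9/ 4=-2.25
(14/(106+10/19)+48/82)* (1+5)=89223/20746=4.30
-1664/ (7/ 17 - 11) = 157.16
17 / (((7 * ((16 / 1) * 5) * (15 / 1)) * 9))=0.00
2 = 2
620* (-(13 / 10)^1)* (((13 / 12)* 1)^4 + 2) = -28223299 / 10368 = -2722.15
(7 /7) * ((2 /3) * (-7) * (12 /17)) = -56 /17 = -3.29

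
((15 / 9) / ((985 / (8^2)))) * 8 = 512 / 591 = 0.87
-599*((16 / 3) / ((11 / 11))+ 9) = -25757 / 3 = -8585.67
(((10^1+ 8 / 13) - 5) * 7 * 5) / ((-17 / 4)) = -10220 / 221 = -46.24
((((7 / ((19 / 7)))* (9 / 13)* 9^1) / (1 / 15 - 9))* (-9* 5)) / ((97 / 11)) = 9.18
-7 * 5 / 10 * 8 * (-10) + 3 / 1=283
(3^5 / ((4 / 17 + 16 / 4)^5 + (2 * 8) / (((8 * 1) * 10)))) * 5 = 8625631275 / 9676008017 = 0.89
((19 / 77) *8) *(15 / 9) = 760 / 231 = 3.29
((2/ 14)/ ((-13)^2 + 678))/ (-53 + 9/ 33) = -1/ 312620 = -0.00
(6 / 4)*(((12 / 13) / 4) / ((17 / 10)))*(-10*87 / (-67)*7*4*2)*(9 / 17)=19731600 / 251719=78.39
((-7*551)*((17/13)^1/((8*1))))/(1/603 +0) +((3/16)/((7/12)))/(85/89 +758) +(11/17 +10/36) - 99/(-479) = -1370079060242274791/3603830767992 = -380172.97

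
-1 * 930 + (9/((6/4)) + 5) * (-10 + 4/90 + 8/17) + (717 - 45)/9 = -734146/765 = -959.67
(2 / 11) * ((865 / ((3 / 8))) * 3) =13840 / 11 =1258.18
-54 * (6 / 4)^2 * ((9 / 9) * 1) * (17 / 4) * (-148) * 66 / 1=5043951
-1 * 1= -1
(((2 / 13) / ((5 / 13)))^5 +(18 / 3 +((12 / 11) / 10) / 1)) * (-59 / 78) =-6205384 / 1340625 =-4.63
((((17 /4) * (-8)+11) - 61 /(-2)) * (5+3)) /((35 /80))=137.14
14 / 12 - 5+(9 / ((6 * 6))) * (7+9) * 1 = 1 / 6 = 0.17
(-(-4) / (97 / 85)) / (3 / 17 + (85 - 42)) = 2890 / 35599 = 0.08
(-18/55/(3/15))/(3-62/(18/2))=162/385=0.42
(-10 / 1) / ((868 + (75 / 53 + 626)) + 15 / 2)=-1060 / 159309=-0.01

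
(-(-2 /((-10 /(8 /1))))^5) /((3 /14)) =-458752 /9375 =-48.93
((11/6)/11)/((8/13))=13/48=0.27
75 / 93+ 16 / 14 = 423 / 217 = 1.95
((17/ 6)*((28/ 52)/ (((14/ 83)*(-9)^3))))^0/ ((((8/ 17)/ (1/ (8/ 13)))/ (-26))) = -2873/ 32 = -89.78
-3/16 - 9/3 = -51/16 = -3.19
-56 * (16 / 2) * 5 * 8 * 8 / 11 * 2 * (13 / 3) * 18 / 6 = -3727360 / 11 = -338850.91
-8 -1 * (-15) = 7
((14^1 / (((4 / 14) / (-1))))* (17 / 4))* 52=-10829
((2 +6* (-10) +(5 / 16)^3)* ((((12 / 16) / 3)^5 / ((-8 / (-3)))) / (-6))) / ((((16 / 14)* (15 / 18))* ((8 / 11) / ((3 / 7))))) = 23506857 / 10737418240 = 0.00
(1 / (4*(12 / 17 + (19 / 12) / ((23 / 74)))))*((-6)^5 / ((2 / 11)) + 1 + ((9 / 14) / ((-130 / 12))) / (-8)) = -182603083569 / 99058960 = -1843.38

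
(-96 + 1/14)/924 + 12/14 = 0.75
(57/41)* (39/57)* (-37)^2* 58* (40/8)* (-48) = -743202720/41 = -18126895.61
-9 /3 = -3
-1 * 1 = -1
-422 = -422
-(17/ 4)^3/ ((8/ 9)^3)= -3581577/ 32768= -109.30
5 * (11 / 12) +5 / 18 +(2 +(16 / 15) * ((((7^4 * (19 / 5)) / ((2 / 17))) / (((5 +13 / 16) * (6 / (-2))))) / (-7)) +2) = 57465643 / 83700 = 686.57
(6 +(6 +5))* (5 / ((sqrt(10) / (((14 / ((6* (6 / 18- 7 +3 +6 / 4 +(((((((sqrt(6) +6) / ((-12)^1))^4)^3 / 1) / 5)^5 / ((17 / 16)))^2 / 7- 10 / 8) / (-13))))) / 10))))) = -8930817765185883952605404711277547895070267661132758621291039984942424813945839590829032390160498788198563667538622024940330637430373116477626590430156593100911039999896058855424* sqrt(10) / 9323381183435812917555092831626709918372023613903745739063696318476395445342764538556114591869032116566728883275953838845425017112919504631919395868342680895892189595943099254285 +916741325880639923869208349023519809061711427185147098852050948883292153140987668813329892884571516706503517443019064755449091832088016587047911292928* sqrt(15) / 9323381183435812917555092831626709918372023613903745739063696318476395445342764538556114591869032116566728883275953838845425017112919504631919395868342680895892189595943099254285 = -3.03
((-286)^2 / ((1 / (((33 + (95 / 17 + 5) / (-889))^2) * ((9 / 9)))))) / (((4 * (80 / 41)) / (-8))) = -208387483728147009 / 2284027690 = -91236846.49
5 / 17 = 0.29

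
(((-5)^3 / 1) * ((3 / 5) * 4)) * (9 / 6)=-450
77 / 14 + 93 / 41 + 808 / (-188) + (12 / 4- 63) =-217865 / 3854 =-56.53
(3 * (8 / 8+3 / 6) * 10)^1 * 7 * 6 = 1890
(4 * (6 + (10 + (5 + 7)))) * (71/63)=1136/9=126.22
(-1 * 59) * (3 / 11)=-177 / 11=-16.09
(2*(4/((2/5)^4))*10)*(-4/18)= -6250/9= -694.44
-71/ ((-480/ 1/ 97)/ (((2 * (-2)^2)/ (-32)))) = -6887/ 1920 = -3.59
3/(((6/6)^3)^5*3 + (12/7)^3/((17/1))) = 5831/6407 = 0.91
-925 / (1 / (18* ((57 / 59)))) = -949050 / 59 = -16085.59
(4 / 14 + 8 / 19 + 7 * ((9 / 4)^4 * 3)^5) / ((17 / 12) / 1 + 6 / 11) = 90765349286771948792770041 / 9468719260499968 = 9585810582.16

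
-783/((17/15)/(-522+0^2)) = 6130890/17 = 360640.59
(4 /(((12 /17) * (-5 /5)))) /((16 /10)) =-85 /24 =-3.54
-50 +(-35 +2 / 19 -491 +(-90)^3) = -13861942 / 19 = -729575.89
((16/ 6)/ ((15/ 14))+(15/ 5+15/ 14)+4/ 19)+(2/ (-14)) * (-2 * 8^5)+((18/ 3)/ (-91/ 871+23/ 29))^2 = 5622178079033/ 595256130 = 9444.97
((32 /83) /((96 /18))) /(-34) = -3 /1411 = -0.00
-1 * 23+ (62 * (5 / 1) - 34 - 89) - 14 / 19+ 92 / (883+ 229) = 862793 / 5282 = 163.35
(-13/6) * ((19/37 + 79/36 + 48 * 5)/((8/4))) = -4202731/15984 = -262.93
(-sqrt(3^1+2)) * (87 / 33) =-29 * sqrt(5) / 11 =-5.90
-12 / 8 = -1.50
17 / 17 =1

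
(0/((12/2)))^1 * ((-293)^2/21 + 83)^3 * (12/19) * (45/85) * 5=0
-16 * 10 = -160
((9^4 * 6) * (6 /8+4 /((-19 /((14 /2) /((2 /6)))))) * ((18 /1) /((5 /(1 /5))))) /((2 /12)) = -296544078 /475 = -624303.32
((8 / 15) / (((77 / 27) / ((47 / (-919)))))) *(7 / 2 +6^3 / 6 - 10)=-99828 / 353815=-0.28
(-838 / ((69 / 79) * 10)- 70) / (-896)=57251 / 309120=0.19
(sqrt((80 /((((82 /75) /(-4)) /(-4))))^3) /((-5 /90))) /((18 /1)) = -1920000*sqrt(1230) /1681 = -40057.71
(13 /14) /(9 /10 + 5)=65 /413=0.16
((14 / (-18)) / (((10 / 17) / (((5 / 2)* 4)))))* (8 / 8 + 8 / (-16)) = -119 / 18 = -6.61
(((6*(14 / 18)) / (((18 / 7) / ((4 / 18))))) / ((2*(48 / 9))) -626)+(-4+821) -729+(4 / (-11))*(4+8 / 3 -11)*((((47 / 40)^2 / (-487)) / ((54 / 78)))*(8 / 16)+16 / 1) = -177993897713 / 347133600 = -512.75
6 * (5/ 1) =30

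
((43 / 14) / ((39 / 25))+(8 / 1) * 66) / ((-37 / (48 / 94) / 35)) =-5787260 / 22607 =-255.99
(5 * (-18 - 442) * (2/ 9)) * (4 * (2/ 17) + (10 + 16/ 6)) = -6714.60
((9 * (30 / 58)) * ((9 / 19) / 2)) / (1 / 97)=117855 / 1102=106.95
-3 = -3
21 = 21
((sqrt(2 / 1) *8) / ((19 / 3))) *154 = 3696 *sqrt(2) / 19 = 275.10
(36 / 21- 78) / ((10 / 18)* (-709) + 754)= -4806 / 22687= -0.21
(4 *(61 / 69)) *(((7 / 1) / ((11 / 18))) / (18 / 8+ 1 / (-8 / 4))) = 5856 / 253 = 23.15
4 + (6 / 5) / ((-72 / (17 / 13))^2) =2920609 / 730080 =4.00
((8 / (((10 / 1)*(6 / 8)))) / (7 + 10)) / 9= 16 / 2295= 0.01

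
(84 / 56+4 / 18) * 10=155 / 9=17.22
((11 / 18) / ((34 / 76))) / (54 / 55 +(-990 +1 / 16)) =-183920 / 133152993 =-0.00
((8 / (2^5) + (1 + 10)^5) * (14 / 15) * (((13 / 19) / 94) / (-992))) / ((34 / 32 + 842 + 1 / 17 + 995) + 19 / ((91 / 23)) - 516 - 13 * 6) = -6045949819 / 6846195251720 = -0.00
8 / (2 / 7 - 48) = -28 / 167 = -0.17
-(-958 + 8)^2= -902500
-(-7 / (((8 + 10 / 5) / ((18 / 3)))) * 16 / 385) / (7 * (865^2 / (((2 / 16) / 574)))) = 3 / 413375606875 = 0.00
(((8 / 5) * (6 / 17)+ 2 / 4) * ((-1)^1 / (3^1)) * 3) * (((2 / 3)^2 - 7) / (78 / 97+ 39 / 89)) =5.62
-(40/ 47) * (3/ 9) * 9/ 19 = -120/ 893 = -0.13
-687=-687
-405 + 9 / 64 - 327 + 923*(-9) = -578487 / 64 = -9038.86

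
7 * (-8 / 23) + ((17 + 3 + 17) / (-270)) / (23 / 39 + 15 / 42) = -1380281 / 535095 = -2.58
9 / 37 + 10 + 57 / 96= 12831 / 1184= 10.84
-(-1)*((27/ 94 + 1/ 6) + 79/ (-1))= -11075/ 141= -78.55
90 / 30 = 3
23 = 23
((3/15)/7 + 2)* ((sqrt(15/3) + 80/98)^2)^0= 2.03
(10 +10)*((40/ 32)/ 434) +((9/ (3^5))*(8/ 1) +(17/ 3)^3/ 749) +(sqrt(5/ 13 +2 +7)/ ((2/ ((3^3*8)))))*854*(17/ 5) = 35635/ 59706 +1567944*sqrt(1586)/ 65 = 960658.55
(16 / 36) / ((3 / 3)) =4 / 9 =0.44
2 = 2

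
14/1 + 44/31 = 478/31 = 15.42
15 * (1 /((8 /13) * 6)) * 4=65 /4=16.25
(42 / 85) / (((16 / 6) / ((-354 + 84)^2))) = 229635 / 17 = 13507.94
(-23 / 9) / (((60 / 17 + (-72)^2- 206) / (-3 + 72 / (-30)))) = 51 / 18410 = 0.00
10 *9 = 90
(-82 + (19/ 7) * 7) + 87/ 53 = -3252/ 53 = -61.36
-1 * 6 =-6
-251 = -251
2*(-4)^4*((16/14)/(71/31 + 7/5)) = 158720/1001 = 158.56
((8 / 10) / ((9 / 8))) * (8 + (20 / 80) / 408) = 13057 / 2295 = 5.69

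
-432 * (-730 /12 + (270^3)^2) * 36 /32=-188286357653970435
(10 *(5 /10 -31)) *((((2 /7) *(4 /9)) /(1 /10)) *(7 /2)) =-12200 /9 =-1355.56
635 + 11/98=62241/98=635.11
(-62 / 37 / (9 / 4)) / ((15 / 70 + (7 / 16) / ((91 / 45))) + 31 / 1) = -361088 / 15239079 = -0.02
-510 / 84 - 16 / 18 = -6.96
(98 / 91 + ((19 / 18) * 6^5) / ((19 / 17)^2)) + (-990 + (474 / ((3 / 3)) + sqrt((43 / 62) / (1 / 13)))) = sqrt(34658) / 62 + 1495838 / 247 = 6059.03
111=111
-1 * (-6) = 6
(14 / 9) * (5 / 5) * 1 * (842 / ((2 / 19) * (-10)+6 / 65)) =-7279090 / 5337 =-1363.89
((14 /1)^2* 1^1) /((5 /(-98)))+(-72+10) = -19518 /5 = -3903.60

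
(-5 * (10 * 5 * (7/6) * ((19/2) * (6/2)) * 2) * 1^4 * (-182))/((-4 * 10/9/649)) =-1767340575/4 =-441835143.75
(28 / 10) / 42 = 1 / 15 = 0.07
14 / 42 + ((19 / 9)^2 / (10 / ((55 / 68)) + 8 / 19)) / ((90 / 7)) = 7021103 / 19478880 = 0.36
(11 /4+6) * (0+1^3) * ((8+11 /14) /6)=205 /16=12.81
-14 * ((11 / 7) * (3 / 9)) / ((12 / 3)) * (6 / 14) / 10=-11 / 140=-0.08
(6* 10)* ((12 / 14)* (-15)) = -771.43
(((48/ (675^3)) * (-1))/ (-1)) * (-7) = -112/ 102515625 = -0.00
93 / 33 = 31 / 11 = 2.82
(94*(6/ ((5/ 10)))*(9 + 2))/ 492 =1034/ 41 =25.22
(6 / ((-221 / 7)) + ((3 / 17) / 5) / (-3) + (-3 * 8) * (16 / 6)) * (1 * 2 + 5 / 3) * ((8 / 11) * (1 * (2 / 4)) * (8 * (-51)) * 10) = 349257.85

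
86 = 86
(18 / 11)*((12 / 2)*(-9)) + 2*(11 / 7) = -6562 / 77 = -85.22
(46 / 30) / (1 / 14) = 322 / 15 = 21.47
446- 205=241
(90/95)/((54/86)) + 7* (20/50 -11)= -20717/285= -72.69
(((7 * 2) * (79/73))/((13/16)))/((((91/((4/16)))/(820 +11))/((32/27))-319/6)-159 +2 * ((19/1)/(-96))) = -78428672/892476611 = -0.09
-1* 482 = -482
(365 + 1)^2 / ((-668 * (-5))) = 33489 / 835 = 40.11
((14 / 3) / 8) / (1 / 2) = 7 / 6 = 1.17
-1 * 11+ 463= 452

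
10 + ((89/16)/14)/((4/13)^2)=50881/3584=14.20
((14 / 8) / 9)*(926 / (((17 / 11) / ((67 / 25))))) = 2388617 / 7650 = 312.24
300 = 300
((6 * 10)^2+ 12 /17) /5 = 61212 /85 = 720.14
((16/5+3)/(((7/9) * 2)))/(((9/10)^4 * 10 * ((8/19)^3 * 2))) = 5315725/1306368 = 4.07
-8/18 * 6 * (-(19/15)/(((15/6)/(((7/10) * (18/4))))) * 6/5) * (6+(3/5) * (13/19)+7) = 214032/3125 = 68.49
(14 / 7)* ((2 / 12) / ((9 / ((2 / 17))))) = 2 / 459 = 0.00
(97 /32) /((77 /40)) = 485 /308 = 1.57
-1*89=-89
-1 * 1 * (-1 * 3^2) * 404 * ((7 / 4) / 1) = 6363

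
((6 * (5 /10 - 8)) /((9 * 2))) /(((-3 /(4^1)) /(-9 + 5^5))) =31160 /3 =10386.67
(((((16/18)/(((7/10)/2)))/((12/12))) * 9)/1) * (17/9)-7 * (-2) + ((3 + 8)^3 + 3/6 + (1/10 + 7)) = 1395.77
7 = 7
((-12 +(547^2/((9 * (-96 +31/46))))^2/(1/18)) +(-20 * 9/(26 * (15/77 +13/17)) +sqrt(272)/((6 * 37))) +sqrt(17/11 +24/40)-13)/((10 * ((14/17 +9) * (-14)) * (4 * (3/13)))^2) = 48841 * sqrt(17)/4368622204800 +48841 * sqrt(6490)/4329265248000 +11620712719995443424191/8554465011204846720000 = 1.36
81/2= 40.50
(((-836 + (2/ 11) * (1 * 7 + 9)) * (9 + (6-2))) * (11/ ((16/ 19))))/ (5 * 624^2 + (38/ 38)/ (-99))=-709137/ 9759044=-0.07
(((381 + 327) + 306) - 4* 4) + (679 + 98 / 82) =1678.20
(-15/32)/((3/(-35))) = 5.47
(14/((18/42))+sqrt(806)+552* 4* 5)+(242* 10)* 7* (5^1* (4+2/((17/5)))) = sqrt(806)+20384506/51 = 399724.59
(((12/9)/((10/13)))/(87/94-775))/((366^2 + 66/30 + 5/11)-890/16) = -215072/12861005703237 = -0.00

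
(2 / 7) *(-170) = -340 / 7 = -48.57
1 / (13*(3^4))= 1 / 1053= 0.00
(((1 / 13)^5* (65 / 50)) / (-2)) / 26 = -0.00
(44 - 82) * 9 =-342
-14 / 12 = -7 / 6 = -1.17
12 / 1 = 12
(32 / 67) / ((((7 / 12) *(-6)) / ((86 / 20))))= -1376 / 2345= -0.59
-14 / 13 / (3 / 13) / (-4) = 1.17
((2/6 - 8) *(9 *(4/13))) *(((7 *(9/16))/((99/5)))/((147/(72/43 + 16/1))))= -0.51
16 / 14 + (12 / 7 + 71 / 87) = 2237 / 609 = 3.67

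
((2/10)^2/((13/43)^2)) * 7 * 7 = 90601/4225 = 21.44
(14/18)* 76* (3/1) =532/3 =177.33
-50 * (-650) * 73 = 2372500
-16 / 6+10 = 22 / 3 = 7.33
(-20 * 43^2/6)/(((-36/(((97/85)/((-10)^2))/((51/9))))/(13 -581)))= -12734063/65025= -195.83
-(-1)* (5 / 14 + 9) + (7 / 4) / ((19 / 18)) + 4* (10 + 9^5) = 31420853 / 133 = 236247.02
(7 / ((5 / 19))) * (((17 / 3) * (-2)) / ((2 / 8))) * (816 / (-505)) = 4919936 / 2525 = 1948.49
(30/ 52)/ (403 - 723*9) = -15/ 158704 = -0.00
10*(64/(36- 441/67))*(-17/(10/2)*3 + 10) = -8576/1971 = -4.35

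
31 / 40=0.78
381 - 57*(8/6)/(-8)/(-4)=3029/8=378.62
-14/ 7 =-2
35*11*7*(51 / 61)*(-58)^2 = 462364980 / 61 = 7579753.77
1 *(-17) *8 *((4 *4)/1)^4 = -8912896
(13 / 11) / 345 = 13 / 3795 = 0.00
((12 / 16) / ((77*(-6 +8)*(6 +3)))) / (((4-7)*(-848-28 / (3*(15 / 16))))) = 5 / 23782528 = 0.00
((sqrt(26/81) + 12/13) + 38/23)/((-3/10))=-7700/897 - 10 *sqrt(26)/27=-10.47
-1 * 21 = -21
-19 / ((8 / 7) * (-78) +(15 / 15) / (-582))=0.21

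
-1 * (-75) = 75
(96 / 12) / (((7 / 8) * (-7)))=-64 / 49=-1.31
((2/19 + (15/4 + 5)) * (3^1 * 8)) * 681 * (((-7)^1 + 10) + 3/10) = 45372987/95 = 477610.39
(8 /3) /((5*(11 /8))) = 64 /165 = 0.39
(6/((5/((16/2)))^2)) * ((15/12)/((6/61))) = 976/5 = 195.20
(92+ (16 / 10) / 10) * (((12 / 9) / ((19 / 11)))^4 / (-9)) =-959512576 / 263900025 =-3.64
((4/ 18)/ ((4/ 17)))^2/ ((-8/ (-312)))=3757/ 108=34.79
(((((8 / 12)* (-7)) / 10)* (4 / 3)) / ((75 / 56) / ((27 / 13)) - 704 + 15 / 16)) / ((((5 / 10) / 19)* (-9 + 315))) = 59584 / 541648305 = 0.00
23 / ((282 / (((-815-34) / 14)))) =-6509 / 1316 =-4.95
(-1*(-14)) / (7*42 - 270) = 7 / 12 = 0.58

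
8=8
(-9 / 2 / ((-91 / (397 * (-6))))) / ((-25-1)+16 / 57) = 610983 / 133406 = 4.58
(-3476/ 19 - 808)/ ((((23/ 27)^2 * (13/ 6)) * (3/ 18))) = -494122032/ 130663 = -3781.65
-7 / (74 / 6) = -0.57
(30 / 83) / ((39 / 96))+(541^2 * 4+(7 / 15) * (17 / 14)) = 37896383023 / 32370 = 1170725.46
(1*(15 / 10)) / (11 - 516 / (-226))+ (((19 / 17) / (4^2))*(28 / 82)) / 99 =93767701 / 828588024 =0.11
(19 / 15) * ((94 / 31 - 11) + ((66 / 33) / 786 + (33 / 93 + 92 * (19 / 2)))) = 40109855 / 36549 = 1097.43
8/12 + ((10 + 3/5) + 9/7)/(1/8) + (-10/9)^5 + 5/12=781016053/8266860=94.48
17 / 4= 4.25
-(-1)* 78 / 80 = 39 / 40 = 0.98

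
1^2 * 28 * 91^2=231868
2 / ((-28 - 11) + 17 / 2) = -4 / 61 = -0.07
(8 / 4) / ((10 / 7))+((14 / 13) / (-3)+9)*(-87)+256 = -32134 / 65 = -494.37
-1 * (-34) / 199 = 34 / 199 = 0.17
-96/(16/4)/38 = -12/19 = -0.63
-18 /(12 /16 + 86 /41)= -2952 /467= -6.32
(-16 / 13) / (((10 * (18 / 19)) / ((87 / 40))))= -551 / 1950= -0.28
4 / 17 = 0.24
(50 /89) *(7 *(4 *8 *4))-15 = 43465 /89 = 488.37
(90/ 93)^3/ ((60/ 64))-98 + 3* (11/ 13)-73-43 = -81521059/ 387283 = -210.49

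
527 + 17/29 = 15300/29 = 527.59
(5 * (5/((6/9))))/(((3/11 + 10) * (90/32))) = 440/339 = 1.30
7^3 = 343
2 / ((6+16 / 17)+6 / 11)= 187 / 700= 0.27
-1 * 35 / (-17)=35 / 17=2.06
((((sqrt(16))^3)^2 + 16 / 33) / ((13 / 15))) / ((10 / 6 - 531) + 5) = -2027760 / 224939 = -9.01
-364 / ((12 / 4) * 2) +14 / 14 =-179 / 3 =-59.67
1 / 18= 0.06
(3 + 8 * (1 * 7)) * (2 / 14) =59 / 7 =8.43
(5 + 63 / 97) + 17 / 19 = 12061 / 1843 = 6.54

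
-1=-1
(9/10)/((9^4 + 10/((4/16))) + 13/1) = 9/66140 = 0.00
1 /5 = 0.20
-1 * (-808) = 808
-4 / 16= -1 / 4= -0.25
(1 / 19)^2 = 0.00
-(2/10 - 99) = 494/5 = 98.80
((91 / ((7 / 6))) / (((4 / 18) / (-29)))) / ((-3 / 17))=57681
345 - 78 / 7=2337 / 7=333.86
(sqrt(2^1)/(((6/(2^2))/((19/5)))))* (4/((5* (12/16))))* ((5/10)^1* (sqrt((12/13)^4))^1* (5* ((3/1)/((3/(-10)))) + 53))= 14592* sqrt(2)/4225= 4.88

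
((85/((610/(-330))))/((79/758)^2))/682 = -73256910/11801731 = -6.21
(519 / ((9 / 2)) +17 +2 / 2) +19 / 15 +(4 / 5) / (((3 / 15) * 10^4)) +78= 531501 / 2500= 212.60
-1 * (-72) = 72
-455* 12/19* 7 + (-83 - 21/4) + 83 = -153279/76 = -2016.83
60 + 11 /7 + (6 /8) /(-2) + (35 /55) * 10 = 41617 /616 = 67.56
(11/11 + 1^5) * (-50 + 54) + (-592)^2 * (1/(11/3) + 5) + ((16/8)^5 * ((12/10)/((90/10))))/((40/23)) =1524527024/825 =1847911.54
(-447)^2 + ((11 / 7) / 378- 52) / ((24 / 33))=199737.51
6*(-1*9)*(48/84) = -216/7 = -30.86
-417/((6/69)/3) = -28773/2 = -14386.50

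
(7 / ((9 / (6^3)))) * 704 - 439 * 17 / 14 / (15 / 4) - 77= 12395549 / 105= 118052.85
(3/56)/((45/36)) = 3/70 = 0.04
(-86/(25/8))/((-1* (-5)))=-688/125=-5.50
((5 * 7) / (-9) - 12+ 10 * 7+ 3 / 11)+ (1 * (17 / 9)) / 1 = 619 / 11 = 56.27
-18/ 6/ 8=-3/ 8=-0.38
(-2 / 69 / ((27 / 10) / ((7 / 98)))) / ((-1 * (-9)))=-10 / 117369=-0.00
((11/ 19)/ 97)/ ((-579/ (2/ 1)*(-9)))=22/ 9603873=0.00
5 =5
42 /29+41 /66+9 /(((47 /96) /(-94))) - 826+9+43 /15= -24308411 /9570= -2540.06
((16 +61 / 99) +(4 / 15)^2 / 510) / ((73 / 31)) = 325095853 / 46072125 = 7.06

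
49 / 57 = 0.86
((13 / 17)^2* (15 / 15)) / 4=169 / 1156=0.15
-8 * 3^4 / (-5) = 648 / 5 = 129.60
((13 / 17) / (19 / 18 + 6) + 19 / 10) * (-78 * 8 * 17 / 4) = -3382158 / 635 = -5326.23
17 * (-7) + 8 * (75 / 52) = -1397 / 13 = -107.46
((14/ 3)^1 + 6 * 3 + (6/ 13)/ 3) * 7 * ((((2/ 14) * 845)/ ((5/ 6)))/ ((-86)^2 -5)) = 23140/ 7391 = 3.13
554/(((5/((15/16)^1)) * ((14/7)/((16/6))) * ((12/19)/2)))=5263/12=438.58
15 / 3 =5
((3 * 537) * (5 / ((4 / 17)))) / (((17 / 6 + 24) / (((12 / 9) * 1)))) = 273870 / 161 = 1701.06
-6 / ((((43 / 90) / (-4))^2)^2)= -100776960000 / 3418801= -29477.28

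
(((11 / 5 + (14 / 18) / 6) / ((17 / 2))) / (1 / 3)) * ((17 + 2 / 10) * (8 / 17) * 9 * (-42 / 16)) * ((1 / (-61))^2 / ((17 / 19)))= -1269618 / 26884225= -0.05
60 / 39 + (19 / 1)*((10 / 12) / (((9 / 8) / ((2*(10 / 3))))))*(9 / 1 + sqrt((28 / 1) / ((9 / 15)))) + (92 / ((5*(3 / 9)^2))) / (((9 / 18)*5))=15200*sqrt(105) / 243 + 2668252 / 2925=1553.18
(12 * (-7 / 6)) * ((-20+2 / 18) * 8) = 2227.56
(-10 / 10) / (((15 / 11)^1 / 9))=-33 / 5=-6.60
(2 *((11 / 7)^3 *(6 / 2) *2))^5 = 1039433016492035269632 / 4747561509943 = 218940400.10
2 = 2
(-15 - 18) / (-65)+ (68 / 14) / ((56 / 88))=8.14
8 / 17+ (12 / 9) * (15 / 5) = 76 / 17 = 4.47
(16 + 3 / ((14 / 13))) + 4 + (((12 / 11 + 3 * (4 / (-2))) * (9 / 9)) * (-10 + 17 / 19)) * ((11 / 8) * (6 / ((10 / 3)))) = 354883 / 2660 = 133.41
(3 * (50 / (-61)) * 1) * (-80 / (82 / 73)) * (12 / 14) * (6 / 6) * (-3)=-7884000 / 17507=-450.33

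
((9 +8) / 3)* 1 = 17 / 3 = 5.67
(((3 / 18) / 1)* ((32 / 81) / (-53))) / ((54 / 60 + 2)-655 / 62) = 620 / 3825063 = 0.00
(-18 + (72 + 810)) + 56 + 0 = 920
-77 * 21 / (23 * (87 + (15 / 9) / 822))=-3987522 / 4934581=-0.81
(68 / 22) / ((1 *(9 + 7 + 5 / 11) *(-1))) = -0.19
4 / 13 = 0.31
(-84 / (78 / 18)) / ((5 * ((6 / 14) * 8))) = -147 / 130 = -1.13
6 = 6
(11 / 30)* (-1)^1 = -11 / 30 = -0.37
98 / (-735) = -2 / 15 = -0.13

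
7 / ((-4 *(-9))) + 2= 79 / 36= 2.19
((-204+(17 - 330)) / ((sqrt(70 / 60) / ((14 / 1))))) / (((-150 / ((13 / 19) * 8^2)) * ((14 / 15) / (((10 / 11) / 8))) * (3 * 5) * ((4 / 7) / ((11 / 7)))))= 13442 * sqrt(42) / 1995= 43.67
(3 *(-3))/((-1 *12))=3/4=0.75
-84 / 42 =-2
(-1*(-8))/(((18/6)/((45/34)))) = 60/17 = 3.53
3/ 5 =0.60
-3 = -3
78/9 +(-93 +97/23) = -5528/69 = -80.12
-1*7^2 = -49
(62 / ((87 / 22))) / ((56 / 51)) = 5797 / 406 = 14.28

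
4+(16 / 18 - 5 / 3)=29 / 9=3.22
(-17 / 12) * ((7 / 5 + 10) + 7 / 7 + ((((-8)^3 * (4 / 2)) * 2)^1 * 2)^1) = 57851 / 10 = 5785.10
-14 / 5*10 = -28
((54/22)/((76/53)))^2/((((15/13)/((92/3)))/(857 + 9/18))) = 23334691653/349448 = 66775.86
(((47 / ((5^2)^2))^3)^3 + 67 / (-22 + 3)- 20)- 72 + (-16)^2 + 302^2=25261033442802748485921615905698 / 276486389338970184326171875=91364.47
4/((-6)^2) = 1/9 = 0.11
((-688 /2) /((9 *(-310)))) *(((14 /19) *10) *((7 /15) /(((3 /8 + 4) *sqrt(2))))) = 19264 *sqrt(2) /397575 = 0.07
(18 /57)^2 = 36 /361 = 0.10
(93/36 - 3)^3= -125/1728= -0.07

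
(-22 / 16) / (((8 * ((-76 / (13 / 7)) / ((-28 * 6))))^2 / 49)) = -819819 / 46208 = -17.74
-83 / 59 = -1.41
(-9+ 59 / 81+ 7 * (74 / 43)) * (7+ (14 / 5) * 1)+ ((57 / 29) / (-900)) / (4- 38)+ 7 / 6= 13105332599 / 343423800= 38.16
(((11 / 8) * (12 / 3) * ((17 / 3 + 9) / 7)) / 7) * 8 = 1936 / 147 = 13.17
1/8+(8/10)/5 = 57/200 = 0.28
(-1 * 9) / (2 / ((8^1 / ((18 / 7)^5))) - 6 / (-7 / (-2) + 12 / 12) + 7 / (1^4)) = -453789 / 1702895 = -0.27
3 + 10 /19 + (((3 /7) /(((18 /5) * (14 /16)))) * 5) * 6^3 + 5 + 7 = 162.47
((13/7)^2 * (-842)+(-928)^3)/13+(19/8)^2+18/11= -27568567143433/448448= -61475504.73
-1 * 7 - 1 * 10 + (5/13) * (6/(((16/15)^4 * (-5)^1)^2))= -473056151833/27917287424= -16.94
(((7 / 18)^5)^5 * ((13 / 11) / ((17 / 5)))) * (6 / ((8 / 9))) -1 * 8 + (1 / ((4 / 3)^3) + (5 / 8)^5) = -4993581428531018923926030166831225 / 667345077399460824949949340844032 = -7.48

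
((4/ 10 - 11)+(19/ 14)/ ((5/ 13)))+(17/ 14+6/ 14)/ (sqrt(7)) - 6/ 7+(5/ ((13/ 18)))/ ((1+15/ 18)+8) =-77577/ 10738+23 *sqrt(7)/ 98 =-6.60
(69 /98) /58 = 69 /5684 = 0.01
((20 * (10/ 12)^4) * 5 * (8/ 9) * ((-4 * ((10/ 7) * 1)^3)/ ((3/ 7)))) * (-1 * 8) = 1000000000/ 107163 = 9331.58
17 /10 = 1.70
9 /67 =0.13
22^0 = 1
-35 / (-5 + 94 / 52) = 910 / 83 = 10.96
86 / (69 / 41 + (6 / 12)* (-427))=-7052 / 17369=-0.41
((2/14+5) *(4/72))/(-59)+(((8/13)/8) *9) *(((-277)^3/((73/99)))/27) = -739072.49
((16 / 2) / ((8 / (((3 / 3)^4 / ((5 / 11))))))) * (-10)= -22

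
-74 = -74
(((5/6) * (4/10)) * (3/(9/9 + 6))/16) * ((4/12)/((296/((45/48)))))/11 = 5/5834752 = 0.00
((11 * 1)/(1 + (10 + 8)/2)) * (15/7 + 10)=187/14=13.36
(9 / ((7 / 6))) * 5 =270 / 7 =38.57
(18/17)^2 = 324/289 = 1.12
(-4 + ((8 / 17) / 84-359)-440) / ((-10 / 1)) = 286669 / 3570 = 80.30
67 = 67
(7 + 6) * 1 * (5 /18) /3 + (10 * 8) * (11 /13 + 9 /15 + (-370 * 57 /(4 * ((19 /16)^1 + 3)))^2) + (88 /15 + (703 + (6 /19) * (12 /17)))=645469307844633449 /5089313970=126828352.83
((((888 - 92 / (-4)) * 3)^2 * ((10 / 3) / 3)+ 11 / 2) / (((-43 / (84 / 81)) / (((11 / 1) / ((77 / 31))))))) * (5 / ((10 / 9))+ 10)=-14921989469 / 1161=-12852704.11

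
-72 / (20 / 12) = -216 / 5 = -43.20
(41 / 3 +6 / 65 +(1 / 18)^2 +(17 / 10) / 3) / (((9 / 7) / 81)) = 2112341 / 2340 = 902.71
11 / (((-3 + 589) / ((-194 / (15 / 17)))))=-18139 / 4395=-4.13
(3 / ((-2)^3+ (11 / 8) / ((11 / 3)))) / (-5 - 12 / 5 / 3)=120 / 1769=0.07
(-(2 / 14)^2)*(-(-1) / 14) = -0.00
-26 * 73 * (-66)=125268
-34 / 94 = -17 / 47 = -0.36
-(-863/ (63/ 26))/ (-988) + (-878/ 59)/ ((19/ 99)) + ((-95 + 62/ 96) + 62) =-124583885/ 1129968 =-110.25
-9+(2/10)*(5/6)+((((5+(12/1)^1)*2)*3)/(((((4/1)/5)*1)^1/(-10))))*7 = -53603/6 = -8933.83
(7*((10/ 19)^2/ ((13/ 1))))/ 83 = 700/ 389519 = 0.00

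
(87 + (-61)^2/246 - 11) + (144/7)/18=158887/1722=92.27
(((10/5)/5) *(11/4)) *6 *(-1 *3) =-99/5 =-19.80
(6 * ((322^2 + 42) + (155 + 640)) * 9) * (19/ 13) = 107238546/ 13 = 8249118.92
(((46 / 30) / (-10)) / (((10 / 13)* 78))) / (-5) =23 / 45000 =0.00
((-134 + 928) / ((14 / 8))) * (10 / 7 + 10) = 254080 / 49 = 5185.31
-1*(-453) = 453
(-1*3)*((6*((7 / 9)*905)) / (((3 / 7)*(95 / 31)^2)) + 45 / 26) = -443932693 / 140790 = -3153.16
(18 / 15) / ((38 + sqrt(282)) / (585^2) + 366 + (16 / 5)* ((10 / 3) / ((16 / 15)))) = 26421817463730 / 8278838583491381 - 205335* sqrt(282) / 8278838583491381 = 0.00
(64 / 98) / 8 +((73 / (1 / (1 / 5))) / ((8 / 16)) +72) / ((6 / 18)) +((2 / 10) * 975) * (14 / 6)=758.68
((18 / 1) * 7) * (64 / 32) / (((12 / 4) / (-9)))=-756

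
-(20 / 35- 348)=2432 / 7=347.43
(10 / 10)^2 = 1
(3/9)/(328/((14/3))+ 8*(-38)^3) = -7/9217020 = -0.00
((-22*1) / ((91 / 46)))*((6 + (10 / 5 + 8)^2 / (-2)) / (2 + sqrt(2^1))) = 44528 / 91 - 22264*sqrt(2) / 91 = 143.32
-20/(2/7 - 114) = 35/199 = 0.18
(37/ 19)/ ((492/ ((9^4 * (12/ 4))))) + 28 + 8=354933/ 3116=113.91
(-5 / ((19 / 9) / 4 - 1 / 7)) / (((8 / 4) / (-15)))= 9450 / 97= 97.42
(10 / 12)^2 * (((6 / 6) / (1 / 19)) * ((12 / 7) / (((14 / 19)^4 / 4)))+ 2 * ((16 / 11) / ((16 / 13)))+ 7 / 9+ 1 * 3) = 18640501475 / 59900148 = 311.19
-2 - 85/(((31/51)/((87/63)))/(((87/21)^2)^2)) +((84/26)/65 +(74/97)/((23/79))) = -55873901814638381/982218643315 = -56885.40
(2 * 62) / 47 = 124 / 47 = 2.64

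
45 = 45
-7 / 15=-0.47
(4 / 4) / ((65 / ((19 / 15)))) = 19 / 975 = 0.02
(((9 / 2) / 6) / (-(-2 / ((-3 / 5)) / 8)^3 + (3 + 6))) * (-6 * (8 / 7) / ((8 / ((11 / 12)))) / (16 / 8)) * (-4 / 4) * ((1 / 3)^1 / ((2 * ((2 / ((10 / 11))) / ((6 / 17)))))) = 1620 / 1835813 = 0.00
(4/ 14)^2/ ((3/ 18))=24/ 49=0.49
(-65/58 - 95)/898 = -5575/52084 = -0.11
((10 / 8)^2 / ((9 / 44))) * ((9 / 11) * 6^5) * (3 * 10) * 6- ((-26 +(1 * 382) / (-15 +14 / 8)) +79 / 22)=10200227745 / 1166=8748051.24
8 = 8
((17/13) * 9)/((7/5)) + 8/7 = 869/91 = 9.55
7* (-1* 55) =-385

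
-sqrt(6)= -2.45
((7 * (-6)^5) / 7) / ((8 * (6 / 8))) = -1296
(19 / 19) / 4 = 1 / 4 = 0.25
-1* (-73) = 73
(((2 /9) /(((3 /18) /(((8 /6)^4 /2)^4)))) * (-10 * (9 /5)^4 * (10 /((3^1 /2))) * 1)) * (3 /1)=-8589934592 /492075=-17456.56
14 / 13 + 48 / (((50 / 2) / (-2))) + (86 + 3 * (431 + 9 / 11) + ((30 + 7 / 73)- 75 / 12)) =1464108749 / 1043900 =1402.54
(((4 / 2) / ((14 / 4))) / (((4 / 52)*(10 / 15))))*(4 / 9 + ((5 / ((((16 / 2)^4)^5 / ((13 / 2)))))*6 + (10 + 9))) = 2622896422980576893215 / 12105675798371893248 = 216.67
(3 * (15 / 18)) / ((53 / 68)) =170 / 53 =3.21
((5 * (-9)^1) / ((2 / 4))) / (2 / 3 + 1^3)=-54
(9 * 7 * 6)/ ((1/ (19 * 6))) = 43092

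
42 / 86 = 21 / 43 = 0.49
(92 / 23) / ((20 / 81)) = 81 / 5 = 16.20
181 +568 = 749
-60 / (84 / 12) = -60 / 7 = -8.57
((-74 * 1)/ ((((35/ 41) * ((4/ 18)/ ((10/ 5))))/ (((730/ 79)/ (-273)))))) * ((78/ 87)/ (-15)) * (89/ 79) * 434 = -4888550704/ 6334615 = -771.72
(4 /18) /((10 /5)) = 1 /9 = 0.11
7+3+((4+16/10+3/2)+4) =211/10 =21.10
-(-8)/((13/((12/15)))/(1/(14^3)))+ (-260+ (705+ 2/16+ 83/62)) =2468570277/5529160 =446.46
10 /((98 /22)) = 110 /49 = 2.24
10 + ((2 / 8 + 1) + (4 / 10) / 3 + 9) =1223 / 60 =20.38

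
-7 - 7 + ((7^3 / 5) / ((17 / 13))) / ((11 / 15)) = 10759 / 187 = 57.53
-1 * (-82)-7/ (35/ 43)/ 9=3647/ 45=81.04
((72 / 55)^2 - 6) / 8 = -6483 / 12100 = -0.54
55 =55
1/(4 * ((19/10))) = 5/38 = 0.13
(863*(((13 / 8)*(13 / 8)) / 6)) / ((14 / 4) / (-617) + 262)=89987599 / 62073792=1.45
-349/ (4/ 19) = -6631/ 4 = -1657.75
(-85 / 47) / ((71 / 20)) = -1700 / 3337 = -0.51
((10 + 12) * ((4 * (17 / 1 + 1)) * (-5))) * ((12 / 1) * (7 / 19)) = -665280 / 19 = -35014.74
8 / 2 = 4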